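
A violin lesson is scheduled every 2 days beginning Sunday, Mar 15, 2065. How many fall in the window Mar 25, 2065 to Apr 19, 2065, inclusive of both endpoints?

Occurrences land 2·i days after Mar 15, 2065 for i = 0, 1, 2, …
Mar 25, 2065 is 10 days after the start; 10 ÷ 2 = 5 remainder 0. First occurrence in the window: #6 on Mar 25, 2065 (5×2 = 10 days in).
Apr 19, 2065 is 35 days after the start; 35 ÷ 2 = 17 remainder 1. Last occurrence in the window: #18 on Apr 18, 2065.
Occurrences #6 through #18: 13 in total.

13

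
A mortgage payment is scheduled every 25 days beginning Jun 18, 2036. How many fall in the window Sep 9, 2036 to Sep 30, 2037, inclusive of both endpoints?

Occurrences land 25·i days after Jun 18, 2036 for i = 0, 1, 2, …
Sep 9, 2036 is 83 days after the start; 83 ÷ 25 = 3 remainder 8; since the remainder is 8, round up to i = 4. First occurrence in the window: #5 on Sep 26, 2036 (4×25 = 100 days in).
Sep 30, 2037 is 469 days after the start; 469 ÷ 25 = 18 remainder 19. Last occurrence in the window: #19 on Sep 11, 2037.
Occurrences #5 through #19: 15 in total.

15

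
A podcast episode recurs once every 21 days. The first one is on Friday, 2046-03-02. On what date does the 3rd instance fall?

The 3rd occurrence is 2 intervals after the first: 2 × 21 = 42 days after 2046-03-02.
March has 31 days — 29 days to the end of March leaves 13.
13 days into April → 2046-04-13.

2046-04-13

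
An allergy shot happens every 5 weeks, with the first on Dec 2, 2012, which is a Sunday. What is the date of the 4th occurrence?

Mar 17, 2013

The 4th occurrence is 3 intervals after the first: 3 × 35 = 105 days after Dec 2, 2012.
Dec has 31 days — 29 days to the end of Dec leaves 76.
Jan has 31 days (45 left).
Feb has 28 days (17 left).
17 days into Mar → Mar 17, 2013.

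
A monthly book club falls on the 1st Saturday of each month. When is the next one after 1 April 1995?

6 May 1995

April 1995 starts on a Saturday, so its 1st Saturday is 1 April 1995.
That is not after 1 April 1995, so look at May 1995.
May 1995 starts on a Monday, so its 1st Saturday is 6 May 1995 (5 days in).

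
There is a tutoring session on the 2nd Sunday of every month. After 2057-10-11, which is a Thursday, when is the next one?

2057-10-14

October 2057 starts on a Monday; its first Sunday is the 7th, so the 2nd Sunday is the 14th — 2057-10-14.
2057-10-14 is after 2057-10-11, so that is the next one.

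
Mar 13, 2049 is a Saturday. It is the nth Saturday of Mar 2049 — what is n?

Day 13 falls in week ⌈13/7⌉ of the month.
Days 1–7 hold the 1st Saturday, 8–14 the 2nd, 15–21 the 3rd, 22–28 the 4th, 29–31 the 5th.
13 is in the range for the 2nd.

2nd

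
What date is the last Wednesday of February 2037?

2037-02-25

February 2037 begins on a Sunday, so the first Wednesday is February 4 (3 days later).
February 2037 has 28 days. Adding weeks: 4, 11, 18, 25 — the last one ≤ 28 is the 25th.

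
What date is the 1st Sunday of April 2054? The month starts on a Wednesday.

April 5, 2054

April 2054 begins on a Wednesday, so the first Sunday is April 5 (4 days later).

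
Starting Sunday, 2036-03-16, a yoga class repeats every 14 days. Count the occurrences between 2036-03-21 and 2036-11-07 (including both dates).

16

Occurrences land 14·i days after 2036-03-16 for i = 0, 1, 2, …
2036-03-21 is 5 days after the start; 5 ÷ 14 = 0 remainder 5; since the remainder is 5, round up to i = 1. First occurrence in the window: #2 on 2036-03-30 (1×14 = 14 days in).
2036-11-07 is 236 days after the start; 236 ÷ 14 = 16 remainder 12. Last occurrence in the window: #17 on 2036-10-26.
Occurrences #2 through #17: 16 in total.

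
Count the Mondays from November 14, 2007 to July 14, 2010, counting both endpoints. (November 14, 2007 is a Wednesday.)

November 14, 2007 is a Wednesday; the first Monday on or after it is November 19, 2007 (5 days later).
From November 19, 2007 to July 14, 2010: 42 + 366 + 365 + 195 = 968 days (rest of 2007, 2008, 2009, to July 14, 2010 in 2010).
968 ÷ 7 = 138 full weeks with remainder 2, so 138 more Mondays after the first → 139.

139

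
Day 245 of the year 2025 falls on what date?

September 2, 2025

January has 31 days (245 − 31 = 214 remain).
February has 28 days (214 − 28 = 186 remain).
March has 31 days (186 − 31 = 155 remain).
April has 30 days (155 − 30 = 125 remain).
May has 31 days (125 − 31 = 94 remain).
June has 30 days (94 − 30 = 64 remain).
July has 31 days (64 − 31 = 33 remain).
August has 31 days (33 − 31 = 2 remain).
2 into September → September 2.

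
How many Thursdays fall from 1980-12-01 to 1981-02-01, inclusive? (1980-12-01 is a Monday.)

9

1980-12-01 is a Monday; the first Thursday on or after it is 1980-12-04 (3 days later).
From 1980-12-04 to 1981-02-01: 27 + 31 + 1 = 59 days (rest of December, January, February).
59 ÷ 7 = 8 full weeks with remainder 3, so 8 more Thursdays after the first → 9.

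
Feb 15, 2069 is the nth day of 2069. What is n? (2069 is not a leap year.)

46

Days in months before Feb: 31 = 31.
Plus 15 days into Feb → day 46.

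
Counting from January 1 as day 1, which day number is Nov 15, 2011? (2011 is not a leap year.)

319

Days in months before Nov: 31 + 28 + 31 + 30 + 31 + 30 + 31 + 31 + 30 + 31 = 304.
Plus 15 days into Nov → day 319.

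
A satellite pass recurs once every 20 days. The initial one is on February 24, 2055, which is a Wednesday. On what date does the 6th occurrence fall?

June 4, 2055

The 6th occurrence is 5 intervals after the first: 5 × 20 = 100 days after February 24, 2055.
February has 28 days — 4 days to the end of February leaves 96.
March has 31 days (65 left).
April has 30 days (35 left).
May has 31 days (4 left).
4 days into June → June 4, 2055.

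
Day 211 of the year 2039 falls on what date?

July 30, 2039

January has 31 days (211 − 31 = 180 remain).
February has 28 days (180 − 28 = 152 remain).
March has 31 days (152 − 31 = 121 remain).
April has 30 days (121 − 30 = 91 remain).
May has 31 days (91 − 31 = 60 remain).
June has 30 days (60 − 30 = 30 remain).
30 into July → July 30.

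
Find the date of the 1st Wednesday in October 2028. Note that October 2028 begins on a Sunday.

October 2028 begins on a Sunday, so the first Wednesday is October 4 (3 days later).

4 October 2028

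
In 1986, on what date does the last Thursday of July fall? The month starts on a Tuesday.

1986-07-31

July 1986 begins on a Tuesday, so the first Thursday is July 3 (2 days later).
July 1986 has 31 days. Adding weeks: 3, 10, 17, 24, 31 — the last one ≤ 31 is the 31st.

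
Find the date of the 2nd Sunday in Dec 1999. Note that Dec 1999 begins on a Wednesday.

Dec 1999 begins on a Wednesday, so the first Sunday is Dec 5 (4 days later).
The 2nd Sunday is 1 weeks later: 5 + 7 = 12.

Dec 12, 1999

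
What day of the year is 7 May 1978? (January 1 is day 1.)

Days in months before May: 31 + 28 + 31 + 30 = 120.
Plus 7 days into May → day 127.

127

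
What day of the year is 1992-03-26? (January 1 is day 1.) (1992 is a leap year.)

86

Days in months before March: 31 + 29 = 60.
Plus 26 days into March → day 86.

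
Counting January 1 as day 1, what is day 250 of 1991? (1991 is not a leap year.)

January has 31 days (250 − 31 = 219 remain).
February has 28 days (219 − 28 = 191 remain).
March has 31 days (191 − 31 = 160 remain).
April has 30 days (160 − 30 = 130 remain).
May has 31 days (130 − 31 = 99 remain).
June has 30 days (99 − 30 = 69 remain).
July has 31 days (69 − 31 = 38 remain).
August has 31 days (38 − 31 = 7 remain).
7 into September → September 7.

September 7, 1991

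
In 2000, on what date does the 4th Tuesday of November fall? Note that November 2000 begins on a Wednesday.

November 2000 begins on a Wednesday, so the first Tuesday is November 7 (6 days later).
The 4th Tuesday is 3 weeks later: 7 + 21 = 28.

2000-11-28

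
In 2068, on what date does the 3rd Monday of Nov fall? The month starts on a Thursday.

Nov 2068 begins on a Thursday, so the first Monday is Nov 5 (4 days later).
The 3rd Monday is 2 weeks later: 5 + 14 = 19.

Nov 19, 2068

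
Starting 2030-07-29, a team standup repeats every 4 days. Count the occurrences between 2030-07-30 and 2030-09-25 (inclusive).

14

Occurrences land 4·i days after 2030-07-29 for i = 0, 1, 2, …
2030-07-30 is 1 day after the start; 1 ÷ 4 = 0 remainder 1; since the remainder is 1, round up to i = 1. First occurrence in the window: #2 on 2030-08-02 (1×4 = 4 days in).
2030-09-25 is 58 days after the start; 58 ÷ 4 = 14 remainder 2. Last occurrence in the window: #15 on 2030-09-23.
Occurrences #2 through #15: 14 in total.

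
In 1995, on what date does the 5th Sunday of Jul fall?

Jul 1995 begins on a Saturday, so the first Sunday is Jul 2 (1 day later).
The 5th Sunday is 4 weeks later: 2 + 28 = 30.

Jul 30, 1995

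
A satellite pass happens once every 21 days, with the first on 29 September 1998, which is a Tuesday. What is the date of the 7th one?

The 7th occurrence is 6 intervals after the first: 6 × 21 = 126 days after 29 September 1998.
September has 30 days — 1 day to the end of September leaves 125.
October has 31 days (94 left).
November has 30 days (64 left).
December has 31 days (33 left).
January has 31 days (2 left).
2 days into February → 2 February 1999.

2 February 1999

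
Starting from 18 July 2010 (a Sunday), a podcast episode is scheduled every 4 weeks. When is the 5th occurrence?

7 November 2010

The 5th occurrence is 4 intervals after the first: 4 × 28 = 112 days after 18 July 2010.
July has 31 days — 13 days to the end of July leaves 99.
August has 31 days (68 left).
September has 30 days (38 left).
October has 31 days (7 left).
7 days into November → 7 November 2010.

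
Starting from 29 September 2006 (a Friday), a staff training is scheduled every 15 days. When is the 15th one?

27 April 2007

The 15th occurrence is 14 intervals after the first: 14 × 15 = 210 days after 29 September 2006.
September has 30 days — 1 day to the end of September leaves 209.
October has 31 days (178 left).
November has 30 days (148 left).
December has 31 days (117 left).
January has 31 days (86 left).
February has 28 days (58 left).
March has 31 days (27 left).
27 days into April → 27 April 2007.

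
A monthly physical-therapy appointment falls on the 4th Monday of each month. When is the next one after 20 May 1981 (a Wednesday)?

May 1981 starts on a Friday; its first Monday is the 4th, so the 4th Monday is the 25th — 25 May 1981.
25 May 1981 is after 20 May 1981, so that is the next one.

25 May 1981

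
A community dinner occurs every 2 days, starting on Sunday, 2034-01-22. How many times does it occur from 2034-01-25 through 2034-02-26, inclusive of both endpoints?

Occurrences land 2·i days after 2034-01-22 for i = 0, 1, 2, …
2034-01-25 is 3 days after the start; 3 ÷ 2 = 1 remainder 1; since the remainder is 1, round up to i = 2. First occurrence in the window: #3 on 2034-01-26 (2×2 = 4 days in).
2034-02-26 is 35 days after the start; 35 ÷ 2 = 17 remainder 1. Last occurrence in the window: #18 on 2034-02-25.
Occurrences #3 through #18: 16 in total.

16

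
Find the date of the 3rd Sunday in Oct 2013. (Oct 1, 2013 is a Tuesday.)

Oct 20, 2013

Oct 2013 begins on a Tuesday, so the first Sunday is Oct 6 (5 days later).
The 3rd Sunday is 2 weeks later: 6 + 14 = 20.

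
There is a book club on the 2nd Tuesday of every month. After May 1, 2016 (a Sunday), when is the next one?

May 2016 starts on a Sunday; its first Tuesday is the 3rd, so the 2nd Tuesday is the 10th — May 10, 2016.
May 10, 2016 is after May 1, 2016, so that is the next one.

May 10, 2016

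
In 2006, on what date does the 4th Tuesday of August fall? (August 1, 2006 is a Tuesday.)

August 2006 begins on a Tuesday, so the first Tuesday is August 1.
The 4th Tuesday is 3 weeks later: 1 + 21 = 22.

22 August 2006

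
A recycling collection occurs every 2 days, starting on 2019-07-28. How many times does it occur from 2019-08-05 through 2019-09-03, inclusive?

Occurrences land 2·i days after 2019-07-28 for i = 0, 1, 2, …
2019-08-05 is 8 days after the start; 8 ÷ 2 = 4 remainder 0. First occurrence in the window: #5 on 2019-08-05 (4×2 = 8 days in).
2019-09-03 is 37 days after the start; 37 ÷ 2 = 18 remainder 1. Last occurrence in the window: #19 on 2019-09-02.
Occurrences #5 through #19: 15 in total.

15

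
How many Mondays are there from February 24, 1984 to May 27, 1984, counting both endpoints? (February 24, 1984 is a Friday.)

February 24, 1984 is a Friday; the first Monday on or after it is February 27, 1984 (3 days later).
From February 27, 1984 to May 27, 1984: 2 + 31 + 30 + 27 = 90 days (rest of February, March, April, May).
90 ÷ 7 = 12 full weeks with remainder 6, so 12 more Mondays after the first → 13.

13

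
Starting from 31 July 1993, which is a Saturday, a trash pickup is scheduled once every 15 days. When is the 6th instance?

14 October 1993

The 6th occurrence is 5 intervals after the first: 5 × 15 = 75 days after 31 July 1993.
July has 31 days — 0 days to the end of July leaves 75.
August has 31 days (44 left).
September has 30 days (14 left).
14 days into October → 14 October 1993.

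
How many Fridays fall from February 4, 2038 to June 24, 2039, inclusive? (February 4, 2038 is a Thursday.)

February 4, 2038 is a Thursday; the first Friday on or after it is February 5, 2038 (1 day later).
From February 5, 2038 to June 24, 2039: 329 + 175 = 504 days (rest of 2038, to June 24, 2039 in 2039).
504 ÷ 7 = 72 full weeks with remainder 0, so 72 more Fridays after the first → 73.

73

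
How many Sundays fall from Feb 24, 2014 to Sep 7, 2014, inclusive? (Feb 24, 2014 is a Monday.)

Feb 24, 2014 is a Monday; the first Sunday on or after it is Mar 2, 2014 (6 days later).
From Mar 2, 2014 to Sep 7, 2014: 29 + 30 + 31 + 30 + 31 + 31 + 7 = 189 days (rest of Mar, Apr, May, Jun, Jul, Aug, Sep).
189 ÷ 7 = 27 full weeks with remainder 0, so 27 more Sundays after the first → 28.

28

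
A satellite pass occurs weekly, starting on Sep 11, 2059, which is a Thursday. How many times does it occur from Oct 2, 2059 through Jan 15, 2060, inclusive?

16

Occurrences land 7·i days after Sep 11, 2059 for i = 0, 1, 2, …
Oct 2, 2059 is 21 days after the start; 21 ÷ 7 = 3 remainder 0. First occurrence in the window: #4 on Oct 2, 2059 (3×7 = 21 days in).
Jan 15, 2060 is 126 days after the start; 126 ÷ 7 = 18 remainder 0. Last occurrence in the window: #19 on Jan 15, 2060.
Occurrences #4 through #19: 16 in total.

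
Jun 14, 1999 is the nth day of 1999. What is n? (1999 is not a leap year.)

Days in months before Jun: 31 + 28 + 31 + 30 + 31 = 151.
Plus 14 days into Jun → day 165.

165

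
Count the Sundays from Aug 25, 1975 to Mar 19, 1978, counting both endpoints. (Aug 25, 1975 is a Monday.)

Aug 25, 1975 is a Monday; the first Sunday on or after it is Aug 31, 1975 (6 days later).
From Aug 31, 1975 to Mar 19, 1978: 122 + 366 + 365 + 78 = 931 days (rest of 1975, 1976, 1977, to Mar 19, 1978 in 1978).
931 ÷ 7 = 133 full weeks with remainder 0, so 133 more Sundays after the first → 134.

134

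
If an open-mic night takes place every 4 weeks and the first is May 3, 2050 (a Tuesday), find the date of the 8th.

November 15, 2050

The 8th occurrence is 7 intervals after the first: 7 × 28 = 196 days after May 3, 2050.
May has 31 days — 28 days to the end of May leaves 168.
June has 30 days (138 left).
July has 31 days (107 left).
August has 31 days (76 left).
September has 30 days (46 left).
October has 31 days (15 left).
15 days into November → November 15, 2050.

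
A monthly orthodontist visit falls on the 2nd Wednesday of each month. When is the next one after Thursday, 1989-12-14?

1990-01-10

December 1989 starts on a Friday; its first Wednesday is the 6th, so the 2nd Wednesday is the 13th — 1989-12-13.
That is not after 1989-12-14, so look at January 1990.
January 1990 starts on a Monday; its first Wednesday is the 3rd, so the 2nd Wednesday is the 10th — 1990-01-10.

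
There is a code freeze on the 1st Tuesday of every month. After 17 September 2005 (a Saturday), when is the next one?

September 2005 starts on a Thursday, so its 1st Tuesday is 6 September 2005 (5 days in).
That is not after 17 September 2005, so look at October 2005.
October 2005 starts on a Saturday, so its 1st Tuesday is 4 October 2005 (3 days in).

4 October 2005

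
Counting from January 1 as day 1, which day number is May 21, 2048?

Days in months before May: 31 + 29 + 31 + 30 = 121.
Plus 21 days into May → day 142.

142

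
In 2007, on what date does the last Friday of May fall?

The first Friday of May 2007 is May 4.
May 2007 has 31 days. Adding weeks: 4, 11, 18, 25 — the last one ≤ 31 is the 25th.

2007-05-25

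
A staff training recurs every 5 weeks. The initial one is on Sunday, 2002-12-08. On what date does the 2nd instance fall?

The 2nd occurrence is 1 interval after the first: 1 × 35 = 35 days after 2002-12-08.
December has 31 days — 23 days to the end of December leaves 12.
12 days into January → 2003-01-12.

2003-01-12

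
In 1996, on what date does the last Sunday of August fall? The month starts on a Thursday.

August 25, 1996

August 1996 begins on a Thursday, so the first Sunday is August 4 (3 days later).
August 1996 has 31 days. Adding weeks: 4, 11, 18, 25 — the last one ≤ 31 is the 25th.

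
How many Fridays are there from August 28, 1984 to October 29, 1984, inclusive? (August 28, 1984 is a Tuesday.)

August 28, 1984 is a Tuesday; the first Friday on or after it is August 31, 1984 (3 days later).
From August 31, 1984 to October 29, 1984: 0 + 30 + 29 = 59 days (rest of August, September, October).
59 ÷ 7 = 8 full weeks with remainder 3, so 8 more Fridays after the first → 9.

9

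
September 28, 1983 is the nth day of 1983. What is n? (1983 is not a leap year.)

271

Days in months before September: 31 + 28 + 31 + 30 + 31 + 30 + 31 + 31 = 243.
Plus 28 days into September → day 271.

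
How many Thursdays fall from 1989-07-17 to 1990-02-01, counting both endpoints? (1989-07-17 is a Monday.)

1989-07-17 is a Monday; the first Thursday on or after it is 1989-07-20 (3 days later).
From 1989-07-20 to 1990-02-01: 11 + 31 + 30 + 31 + 30 + 31 + 31 + 1 = 196 days (rest of July, August, September, October, November, December, January, February).
196 ÷ 7 = 28 full weeks with remainder 0, so 28 more Thursdays after the first → 29.

29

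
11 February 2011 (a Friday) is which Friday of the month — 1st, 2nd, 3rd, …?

2nd

Day 11 falls in week ⌈11/7⌉ of the month.
Days 1–7 hold the 1st Friday, 8–14 the 2nd, 15–21 the 3rd, 22–28 the 4th, 29–31 the 5th.
11 is in the range for the 2nd.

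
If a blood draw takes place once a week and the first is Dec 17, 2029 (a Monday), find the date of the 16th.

Apr 1, 2030

The 16th occurrence is 15 intervals after the first: 15 × 7 = 105 days after Dec 17, 2029.
Dec has 31 days — 14 days to the end of Dec leaves 91.
Jan has 31 days (60 left).
Feb has 28 days (32 left).
Mar has 31 days (1 left).
1 day into Apr → Apr 1, 2030.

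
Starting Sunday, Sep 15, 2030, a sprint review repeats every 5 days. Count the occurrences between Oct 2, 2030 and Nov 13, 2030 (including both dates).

8

Occurrences land 5·i days after Sep 15, 2030 for i = 0, 1, 2, …
Oct 2, 2030 is 17 days after the start; 17 ÷ 5 = 3 remainder 2; since the remainder is 2, round up to i = 4. First occurrence in the window: #5 on Oct 5, 2030 (4×5 = 20 days in).
Nov 13, 2030 is 59 days after the start; 59 ÷ 5 = 11 remainder 4. Last occurrence in the window: #12 on Nov 9, 2030.
Occurrences #5 through #12: 8 in total.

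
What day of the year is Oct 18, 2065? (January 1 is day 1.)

291

Days in months before Oct: 31 + 28 + 31 + 30 + 31 + 30 + 31 + 31 + 30 = 273.
Plus 18 days into Oct → day 291.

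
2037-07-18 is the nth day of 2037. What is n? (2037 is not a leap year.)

199

Days in months before July: 31 + 28 + 31 + 30 + 31 + 30 = 181.
Plus 18 days into July → day 199.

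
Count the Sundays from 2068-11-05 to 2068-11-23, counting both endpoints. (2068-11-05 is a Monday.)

2068-11-05 is a Monday; the first Sunday on or after it is 2068-11-11 (6 days later).
From 2068-11-11 to 2068-11-23 is 23 − 11 = 12 days.
12 ÷ 7 = 1 full weeks with remainder 5, so 1 more Sundays after the first → 2.

2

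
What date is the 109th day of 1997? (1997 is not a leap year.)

January has 31 days (109 − 31 = 78 remain).
February has 28 days (78 − 28 = 50 remain).
March has 31 days (50 − 31 = 19 remain).
19 into April → April 19.

April 19, 1997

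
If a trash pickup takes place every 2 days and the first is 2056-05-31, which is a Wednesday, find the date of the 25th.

2056-07-18

The 25th occurrence is 24 intervals after the first: 24 × 2 = 48 days after 2056-05-31.
May has 31 days — 0 days to the end of May leaves 48.
June has 30 days (18 left).
18 days into July → 2056-07-18.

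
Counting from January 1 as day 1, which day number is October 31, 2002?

304

Days in months before October: 31 + 28 + 31 + 30 + 31 + 30 + 31 + 31 + 30 = 273.
Plus 31 days into October → day 304.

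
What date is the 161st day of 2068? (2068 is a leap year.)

January has 31 days (161 − 31 = 130 remain).
February has 29 days (130 − 29 = 101 remain).
March has 31 days (101 − 31 = 70 remain).
April has 30 days (70 − 30 = 40 remain).
May has 31 days (40 − 31 = 9 remain).
9 into June → June 9.

June 9, 2068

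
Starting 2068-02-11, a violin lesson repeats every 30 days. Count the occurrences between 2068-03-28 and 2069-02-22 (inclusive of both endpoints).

11

Occurrences land 30·i days after 2068-02-11 for i = 0, 1, 2, …
2068-03-28 is 46 days after the start; 46 ÷ 30 = 1 remainder 16; since the remainder is 16, round up to i = 2. First occurrence in the window: #3 on 2068-04-11 (2×30 = 60 days in).
2069-02-22 is 377 days after the start; 377 ÷ 30 = 12 remainder 17. Last occurrence in the window: #13 on 2069-02-05.
Occurrences #3 through #13: 11 in total.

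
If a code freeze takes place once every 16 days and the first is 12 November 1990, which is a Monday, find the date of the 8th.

The 8th occurrence is 7 intervals after the first: 7 × 16 = 112 days after 12 November 1990.
November has 30 days — 18 days to the end of November leaves 94.
December has 31 days (63 left).
January has 31 days (32 left).
February has 28 days (4 left).
4 days into March → 4 March 1991.

4 March 1991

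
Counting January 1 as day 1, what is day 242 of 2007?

January has 31 days (242 − 31 = 211 remain).
February has 28 days (211 − 28 = 183 remain).
March has 31 days (183 − 31 = 152 remain).
April has 30 days (152 − 30 = 122 remain).
May has 31 days (122 − 31 = 91 remain).
June has 30 days (91 − 30 = 61 remain).
July has 31 days (61 − 31 = 30 remain).
30 into August → August 30.

August 30, 2007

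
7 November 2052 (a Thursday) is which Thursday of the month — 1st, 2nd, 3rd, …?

Day 7 falls in week ⌈7/7⌉ of the month.
Days 1–7 hold the 1st Thursday, 8–14 the 2nd, 15–21 the 3rd, 22–28 the 4th, 29–31 the 5th.
7 is in the range for the 1st.

1st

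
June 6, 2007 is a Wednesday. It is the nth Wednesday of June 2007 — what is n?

Day 6 falls in week ⌈6/7⌉ of the month.
Days 1–7 hold the 1st Wednesday, 8–14 the 2nd, 15–21 the 3rd, 22–28 the 4th, 29–31 the 5th.
6 is in the range for the 1st.

1st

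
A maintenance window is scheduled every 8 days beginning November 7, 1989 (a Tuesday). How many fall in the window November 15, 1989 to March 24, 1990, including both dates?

17

Occurrences land 8·i days after November 7, 1989 for i = 0, 1, 2, …
November 15, 1989 is 8 days after the start; 8 ÷ 8 = 1 remainder 0. First occurrence in the window: #2 on November 15, 1989 (1×8 = 8 days in).
March 24, 1990 is 137 days after the start; 137 ÷ 8 = 17 remainder 1. Last occurrence in the window: #18 on March 23, 1990.
Occurrences #2 through #18: 17 in total.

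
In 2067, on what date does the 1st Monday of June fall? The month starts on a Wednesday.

June 6, 2067

June 2067 begins on a Wednesday, so the first Monday is June 6 (5 days later).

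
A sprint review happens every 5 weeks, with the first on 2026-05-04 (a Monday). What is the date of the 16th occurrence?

2027-10-11

The 16th occurrence is 15 intervals after the first: 15 × 35 = 525 days after 2026-05-04.
May has 31 days — 27 days to the end of May leaves 498.
From end of May to end of 2026 is 214 days (284 left).
January has 31 days (253 left).
February has 28 days (225 left).
March has 31 days (194 left).
April has 30 days (164 left).
May has 31 days (133 left).
June has 30 days (103 left).
July has 31 days (72 left).
August has 31 days (41 left).
September has 30 days (11 left).
11 days into October → 2027-10-11.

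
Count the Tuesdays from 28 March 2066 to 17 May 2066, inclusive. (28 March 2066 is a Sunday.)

28 March 2066 is a Sunday; the first Tuesday on or after it is 30 March 2066 (2 days later).
From 30 March 2066 to 17 May 2066: 1 + 30 + 17 = 48 days (rest of March, April, May).
48 ÷ 7 = 6 full weeks with remainder 6, so 6 more Tuesdays after the first → 7.

7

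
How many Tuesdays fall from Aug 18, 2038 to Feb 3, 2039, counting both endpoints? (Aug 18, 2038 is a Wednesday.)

Aug 18, 2038 is a Wednesday; the first Tuesday on or after it is Aug 24, 2038 (6 days later).
From Aug 24, 2038 to Feb 3, 2039: 7 + 30 + 31 + 30 + 31 + 31 + 3 = 163 days (rest of Aug, Sep, Oct, Nov, Dec, Jan, Feb).
163 ÷ 7 = 23 full weeks with remainder 2, so 23 more Tuesdays after the first → 24.

24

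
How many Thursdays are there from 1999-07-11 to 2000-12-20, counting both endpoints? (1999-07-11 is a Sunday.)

75

1999-07-11 is a Sunday; the first Thursday on or after it is 1999-07-15 (4 days later).
From 1999-07-15 to 2000-12-20: 169 + 355 = 524 days (rest of 1999, to 2000-12-20 in 2000).
524 ÷ 7 = 74 full weeks with remainder 6, so 74 more Thursdays after the first → 75.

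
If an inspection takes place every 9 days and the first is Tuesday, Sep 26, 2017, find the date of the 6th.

Nov 10, 2017

The 6th occurrence is 5 intervals after the first: 5 × 9 = 45 days after Sep 26, 2017.
Sep has 30 days — 4 days to the end of Sep leaves 41.
Oct has 31 days (10 left).
10 days into Nov → Nov 10, 2017.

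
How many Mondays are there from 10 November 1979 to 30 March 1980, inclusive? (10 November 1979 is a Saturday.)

10 November 1979 is a Saturday; the first Monday on or after it is 12 November 1979 (2 days later).
From 12 November 1979 to 30 March 1980: 18 + 31 + 31 + 29 + 30 = 139 days (rest of November, December, January, February, March).
139 ÷ 7 = 19 full weeks with remainder 6, so 19 more Mondays after the first → 20.

20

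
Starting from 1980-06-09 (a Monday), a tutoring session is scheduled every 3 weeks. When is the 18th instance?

1981-06-01

The 18th occurrence is 17 intervals after the first: 17 × 21 = 357 days after 1980-06-09.
June has 30 days — 21 days to the end of June leaves 336.
July has 31 days (305 left).
August has 31 days (274 left).
September has 30 days (244 left).
October has 31 days (213 left).
November has 30 days (183 left).
December has 31 days (152 left).
January has 31 days (121 left).
February has 28 days (93 left).
March has 31 days (62 left).
April has 30 days (32 left).
May has 31 days (1 left).
1 day into June → 1981-06-01.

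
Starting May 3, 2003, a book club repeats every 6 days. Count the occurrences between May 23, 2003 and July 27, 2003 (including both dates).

11

Occurrences land 6·i days after May 3, 2003 for i = 0, 1, 2, …
May 23, 2003 is 20 days after the start; 20 ÷ 6 = 3 remainder 2; since the remainder is 2, round up to i = 4. First occurrence in the window: #5 on May 27, 2003 (4×6 = 24 days in).
July 27, 2003 is 85 days after the start; 85 ÷ 6 = 14 remainder 1. Last occurrence in the window: #15 on July 26, 2003.
Occurrences #5 through #15: 11 in total.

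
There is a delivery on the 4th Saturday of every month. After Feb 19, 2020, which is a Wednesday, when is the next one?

Feb 2020 starts on a Saturday; its first Saturday is the 1st, so the 4th Saturday is the 22nd — Feb 22, 2020.
Feb 22, 2020 is after Feb 19, 2020, so that is the next one.

Feb 22, 2020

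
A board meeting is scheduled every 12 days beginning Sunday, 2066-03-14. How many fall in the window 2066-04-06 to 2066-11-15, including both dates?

Occurrences land 12·i days after 2066-03-14 for i = 0, 1, 2, …
2066-04-06 is 23 days after the start; 23 ÷ 12 = 1 remainder 11; since the remainder is 11, round up to i = 2. First occurrence in the window: #3 on 2066-04-07 (2×12 = 24 days in).
2066-11-15 is 246 days after the start; 246 ÷ 12 = 20 remainder 6. Last occurrence in the window: #21 on 2066-11-09.
Occurrences #3 through #21: 19 in total.

19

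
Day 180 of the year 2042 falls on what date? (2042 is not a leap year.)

January has 31 days (180 − 31 = 149 remain).
February has 28 days (149 − 28 = 121 remain).
March has 31 days (121 − 31 = 90 remain).
April has 30 days (90 − 30 = 60 remain).
May has 31 days (60 − 31 = 29 remain).
29 into June → June 29.

June 29, 2042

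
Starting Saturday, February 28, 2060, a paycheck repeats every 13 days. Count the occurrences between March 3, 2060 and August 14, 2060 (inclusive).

Occurrences land 13·i days after February 28, 2060 for i = 0, 1, 2, …
March 3, 2060 is 4 days after the start; 4 ÷ 13 = 0 remainder 4; since the remainder is 4, round up to i = 1. First occurrence in the window: #2 on March 12, 2060 (1×13 = 13 days in).
August 14, 2060 is 168 days after the start; 168 ÷ 13 = 12 remainder 12. Last occurrence in the window: #13 on August 2, 2060.
Occurrences #2 through #13: 12 in total.

12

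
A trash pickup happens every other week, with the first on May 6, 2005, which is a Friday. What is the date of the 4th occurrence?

Jun 17, 2005

The 4th occurrence is 3 intervals after the first: 3 × 14 = 42 days after May 6, 2005.
May has 31 days — 25 days to the end of May leaves 17.
17 days into Jun → Jun 17, 2005.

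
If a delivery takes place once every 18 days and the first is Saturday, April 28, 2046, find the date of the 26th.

July 22, 2047

The 26th occurrence is 25 intervals after the first: 25 × 18 = 450 days after April 28, 2046.
April has 30 days — 2 days to the end of April leaves 448.
From end of April to end of 2046 is 245 days (203 left).
January has 31 days (172 left).
February has 28 days (144 left).
March has 31 days (113 left).
April has 30 days (83 left).
May has 31 days (52 left).
June has 30 days (22 left).
22 days into July → July 22, 2047.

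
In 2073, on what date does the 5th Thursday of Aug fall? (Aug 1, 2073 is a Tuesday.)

Aug 2073 begins on a Tuesday, so the first Thursday is Aug 3 (2 days later).
The 5th Thursday is 4 weeks later: 3 + 28 = 31.

Aug 31, 2073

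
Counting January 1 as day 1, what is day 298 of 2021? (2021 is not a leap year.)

Oct 25, 2021

Jan has 31 days (298 − 31 = 267 remain).
Feb has 28 days (267 − 28 = 239 remain).
Mar has 31 days (239 − 31 = 208 remain).
Apr has 30 days (208 − 30 = 178 remain).
May has 31 days (178 − 31 = 147 remain).
Jun has 30 days (147 − 30 = 117 remain).
Jul has 31 days (117 − 31 = 86 remain).
Aug has 31 days (86 − 31 = 55 remain).
Sep has 30 days (55 − 30 = 25 remain).
25 into Oct → Oct 25.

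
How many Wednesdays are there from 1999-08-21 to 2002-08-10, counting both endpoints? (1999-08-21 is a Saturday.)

155

1999-08-21 is a Saturday; the first Wednesday on or after it is 1999-08-25 (4 days later).
From 1999-08-25 to 2002-08-10: 128 + 366 + 365 + 222 = 1081 days (rest of 1999, 2000, 2001, to 2002-08-10 in 2002).
1081 ÷ 7 = 154 full weeks with remainder 3, so 154 more Wednesdays after the first → 155.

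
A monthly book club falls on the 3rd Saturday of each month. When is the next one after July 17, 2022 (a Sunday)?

August 20, 2022

July 2022 starts on a Friday; its first Saturday is the 2nd, so the 3rd Saturday is the 16th — July 16, 2022.
That is not after July 17, 2022, so look at August 2022.
August 2022 starts on a Monday; its first Saturday is the 6th, so the 3rd Saturday is the 20th — August 20, 2022.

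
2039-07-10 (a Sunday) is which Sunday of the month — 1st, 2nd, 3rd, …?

2nd

Day 10 falls in week ⌈10/7⌉ of the month.
Days 1–7 hold the 1st Sunday, 8–14 the 2nd, 15–21 the 3rd, 22–28 the 4th, 29–31 the 5th.
10 is in the range for the 2nd.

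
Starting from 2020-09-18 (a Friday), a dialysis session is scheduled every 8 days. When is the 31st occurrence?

The 31st occurrence is 30 intervals after the first: 30 × 8 = 240 days after 2020-09-18.
September has 30 days — 12 days to the end of September leaves 228.
October has 31 days (197 left).
November has 30 days (167 left).
December has 31 days (136 left).
January has 31 days (105 left).
February has 28 days (77 left).
March has 31 days (46 left).
April has 30 days (16 left).
16 days into May → 2021-05-16.

2021-05-16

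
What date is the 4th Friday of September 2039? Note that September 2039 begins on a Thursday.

23 September 2039

September 2039 begins on a Thursday, so the first Friday is September 2 (1 day later).
The 4th Friday is 3 weeks later: 2 + 21 = 23.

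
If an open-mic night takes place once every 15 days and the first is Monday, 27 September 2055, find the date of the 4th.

11 November 2055

The 4th occurrence is 3 intervals after the first: 3 × 15 = 45 days after 27 September 2055.
September has 30 days — 3 days to the end of September leaves 42.
October has 31 days (11 left).
11 days into November → 11 November 2055.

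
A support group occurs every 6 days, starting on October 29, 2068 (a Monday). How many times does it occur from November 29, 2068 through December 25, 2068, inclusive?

4

Occurrences land 6·i days after October 29, 2068 for i = 0, 1, 2, …
November 29, 2068 is 31 days after the start; 31 ÷ 6 = 5 remainder 1; since the remainder is 1, round up to i = 6. First occurrence in the window: #7 on December 4, 2068 (6×6 = 36 days in).
December 25, 2068 is 57 days after the start; 57 ÷ 6 = 9 remainder 3. Last occurrence in the window: #10 on December 22, 2068.
Occurrences #7 through #10: 4 in total.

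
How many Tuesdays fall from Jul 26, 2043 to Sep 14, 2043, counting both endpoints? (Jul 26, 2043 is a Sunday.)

7

Jul 26, 2043 is a Sunday; the first Tuesday on or after it is Jul 28, 2043 (2 days later).
From Jul 28, 2043 to Sep 14, 2043: 3 + 31 + 14 = 48 days (rest of Jul, Aug, Sep).
48 ÷ 7 = 6 full weeks with remainder 6, so 6 more Tuesdays after the first → 7.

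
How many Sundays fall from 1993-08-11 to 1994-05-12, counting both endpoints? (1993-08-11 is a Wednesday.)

1993-08-11 is a Wednesday; the first Sunday on or after it is 1993-08-15 (4 days later).
From 1993-08-15 to 1994-05-12: 16 + 30 + 31 + 30 + 31 + 31 + 28 + 31 + 30 + 12 = 270 days (rest of August, September, October, November, December, January, February, March, April, May).
270 ÷ 7 = 38 full weeks with remainder 4, so 38 more Sundays after the first → 39.

39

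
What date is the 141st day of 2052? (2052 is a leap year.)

Jan has 31 days (141 − 31 = 110 remain).
Feb has 29 days (110 − 29 = 81 remain).
Mar has 31 days (81 − 31 = 50 remain).
Apr has 30 days (50 − 30 = 20 remain).
20 into May → May 20.

May 20, 2052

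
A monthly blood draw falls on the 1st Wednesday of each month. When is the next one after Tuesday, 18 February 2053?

5 March 2053

February 2053 starts on a Saturday, so its 1st Wednesday is 5 February 2053 (4 days in).
That is not after 18 February 2053, so look at March 2053.
March 2053 starts on a Saturday, so its 1st Wednesday is 5 March 2053 (4 days in).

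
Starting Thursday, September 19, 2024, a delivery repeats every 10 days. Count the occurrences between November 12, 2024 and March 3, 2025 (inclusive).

11

Occurrences land 10·i days after September 19, 2024 for i = 0, 1, 2, …
November 12, 2024 is 54 days after the start; 54 ÷ 10 = 5 remainder 4; since the remainder is 4, round up to i = 6. First occurrence in the window: #7 on November 18, 2024 (6×10 = 60 days in).
March 3, 2025 is 165 days after the start; 165 ÷ 10 = 16 remainder 5. Last occurrence in the window: #17 on February 26, 2025.
Occurrences #7 through #17: 11 in total.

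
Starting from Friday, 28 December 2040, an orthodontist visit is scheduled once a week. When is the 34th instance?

The 34th occurrence is 33 intervals after the first: 33 × 7 = 231 days after 28 December 2040.
December has 31 days — 3 days to the end of December leaves 228.
January has 31 days (197 left).
February has 28 days (169 left).
March has 31 days (138 left).
April has 30 days (108 left).
May has 31 days (77 left).
June has 30 days (47 left).
July has 31 days (16 left).
16 days into August → 16 August 2041.

16 August 2041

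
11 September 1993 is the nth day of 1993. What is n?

Days in months before September: 31 + 28 + 31 + 30 + 31 + 30 + 31 + 31 = 243.
Plus 11 days into September → day 254.

254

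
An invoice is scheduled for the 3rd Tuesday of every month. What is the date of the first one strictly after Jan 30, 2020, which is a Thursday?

Jan 2020 starts on a Wednesday; its first Tuesday is the 7th, so the 3rd Tuesday is the 21st — Jan 21, 2020.
That is not after Jan 30, 2020, so look at Feb 2020.
Feb 2020 starts on a Saturday; its first Tuesday is the 4th, so the 3rd Tuesday is the 18th — Feb 18, 2020.

Feb 18, 2020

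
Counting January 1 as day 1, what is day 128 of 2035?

8 May 2035

January has 31 days (128 − 31 = 97 remain).
February has 28 days (97 − 28 = 69 remain).
March has 31 days (69 − 31 = 38 remain).
April has 30 days (38 − 30 = 8 remain).
8 into May → May 8.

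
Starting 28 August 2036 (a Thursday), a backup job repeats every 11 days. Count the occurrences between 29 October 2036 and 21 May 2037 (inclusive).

19

Occurrences land 11·i days after 28 August 2036 for i = 0, 1, 2, …
29 October 2036 is 62 days after the start; 62 ÷ 11 = 5 remainder 7; since the remainder is 7, round up to i = 6. First occurrence in the window: #7 on 2 November 2036 (6×11 = 66 days in).
21 May 2037 is 266 days after the start; 266 ÷ 11 = 24 remainder 2. Last occurrence in the window: #25 on 19 May 2037.
Occurrences #7 through #25: 19 in total.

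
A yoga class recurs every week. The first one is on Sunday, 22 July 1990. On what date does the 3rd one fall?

The 3rd occurrence is 2 intervals after the first: 2 × 7 = 14 days after 22 July 1990.
July has 31 days — 9 days to the end of July leaves 5.
5 days into August → 5 August 1990.

5 August 1990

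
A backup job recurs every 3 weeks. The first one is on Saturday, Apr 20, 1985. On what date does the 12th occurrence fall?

Dec 7, 1985

The 12th occurrence is 11 intervals after the first: 11 × 21 = 231 days after Apr 20, 1985.
Apr has 30 days — 10 days to the end of Apr leaves 221.
May has 31 days (190 left).
Jun has 30 days (160 left).
Jul has 31 days (129 left).
Aug has 31 days (98 left).
Sep has 30 days (68 left).
Oct has 31 days (37 left).
Nov has 30 days (7 left).
7 days into Dec → Dec 7, 1985.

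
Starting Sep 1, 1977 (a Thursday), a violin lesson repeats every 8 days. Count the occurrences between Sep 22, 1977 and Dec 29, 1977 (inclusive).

Occurrences land 8·i days after Sep 1, 1977 for i = 0, 1, 2, …
Sep 22, 1977 is 21 days after the start; 21 ÷ 8 = 2 remainder 5; since the remainder is 5, round up to i = 3. First occurrence in the window: #4 on Sep 25, 1977 (3×8 = 24 days in).
Dec 29, 1977 is 119 days after the start; 119 ÷ 8 = 14 remainder 7. Last occurrence in the window: #15 on Dec 22, 1977.
Occurrences #4 through #15: 12 in total.

12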